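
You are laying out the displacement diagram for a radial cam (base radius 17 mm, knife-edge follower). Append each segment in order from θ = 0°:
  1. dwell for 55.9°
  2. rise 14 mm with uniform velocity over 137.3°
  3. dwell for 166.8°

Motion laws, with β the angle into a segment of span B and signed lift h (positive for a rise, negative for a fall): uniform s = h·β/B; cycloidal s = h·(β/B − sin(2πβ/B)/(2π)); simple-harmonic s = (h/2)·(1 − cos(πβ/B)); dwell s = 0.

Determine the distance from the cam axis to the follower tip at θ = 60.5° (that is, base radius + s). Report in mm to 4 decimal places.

seg 1 [0°–55.9°] dwell: s stays 0.0000
seg 2 [55.9°–193.2°] uniform, h=14: θ=60.5° here. β=4.6, B=137.3. 14·4.6/137.3 = 0.4690 → s = 0.4690
radial distance = base radius + s = 17 + 0.4690 = 17.4690

17.4690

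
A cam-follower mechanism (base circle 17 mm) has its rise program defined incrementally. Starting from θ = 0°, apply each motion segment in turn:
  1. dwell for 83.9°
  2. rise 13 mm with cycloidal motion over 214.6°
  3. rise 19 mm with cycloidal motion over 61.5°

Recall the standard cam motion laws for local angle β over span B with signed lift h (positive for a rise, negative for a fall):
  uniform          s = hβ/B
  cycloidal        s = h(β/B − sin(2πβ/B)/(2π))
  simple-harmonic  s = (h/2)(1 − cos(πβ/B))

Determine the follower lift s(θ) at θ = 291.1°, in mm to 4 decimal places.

seg 1 [0°–83.9°] dwell: s stays 0.0000
seg 2 [83.9°–298.5°] cycloidal, h=13: θ=291.1° here. β=207.2, B=214.6. 13·(0.9655 − sin(2π·0.9655)/(2π)) = 12.9965 → s = 12.9965

12.9965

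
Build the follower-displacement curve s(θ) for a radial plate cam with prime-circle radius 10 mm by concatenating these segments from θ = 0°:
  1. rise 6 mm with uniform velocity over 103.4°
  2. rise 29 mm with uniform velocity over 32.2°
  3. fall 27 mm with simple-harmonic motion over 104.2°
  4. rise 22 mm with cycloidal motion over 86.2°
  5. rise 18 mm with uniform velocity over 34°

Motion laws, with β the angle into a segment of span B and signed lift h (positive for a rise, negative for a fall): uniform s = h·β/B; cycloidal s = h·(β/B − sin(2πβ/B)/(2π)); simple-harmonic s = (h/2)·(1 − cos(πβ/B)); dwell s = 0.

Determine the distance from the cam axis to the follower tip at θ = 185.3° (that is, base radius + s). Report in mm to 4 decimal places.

seg 1 [0°–103.4°] uniform, h=6: full span → s += 6 → s = 6.0000
seg 2 [103.4°–135.6°] uniform, h=29: full span → s += 29 → s = 35.0000
seg 3 [135.6°–239.8°] simple-harmonic, h=-27: θ=185.3° here. β=49.7, B=104.2. -27/2·(1 − cos(π·0.4770)) = -12.5240 → s = 22.4760
radial distance = base radius + s = 10 + 22.4760 = 32.4760

32.4760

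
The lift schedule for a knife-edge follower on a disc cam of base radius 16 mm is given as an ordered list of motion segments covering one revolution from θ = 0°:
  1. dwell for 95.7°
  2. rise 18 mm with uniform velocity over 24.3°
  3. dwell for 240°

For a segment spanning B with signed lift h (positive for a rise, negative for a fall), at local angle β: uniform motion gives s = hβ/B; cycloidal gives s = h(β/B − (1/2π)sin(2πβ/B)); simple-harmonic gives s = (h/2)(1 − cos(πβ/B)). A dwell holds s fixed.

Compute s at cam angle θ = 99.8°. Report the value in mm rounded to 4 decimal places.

seg 1 [0°–95.7°] dwell: s stays 0.0000
seg 2 [95.7°–120°] uniform, h=18: θ=99.8° here. β=4.1, B=24.3. 18·4.1/24.3 = 3.0370 → s = 3.0370

3.0370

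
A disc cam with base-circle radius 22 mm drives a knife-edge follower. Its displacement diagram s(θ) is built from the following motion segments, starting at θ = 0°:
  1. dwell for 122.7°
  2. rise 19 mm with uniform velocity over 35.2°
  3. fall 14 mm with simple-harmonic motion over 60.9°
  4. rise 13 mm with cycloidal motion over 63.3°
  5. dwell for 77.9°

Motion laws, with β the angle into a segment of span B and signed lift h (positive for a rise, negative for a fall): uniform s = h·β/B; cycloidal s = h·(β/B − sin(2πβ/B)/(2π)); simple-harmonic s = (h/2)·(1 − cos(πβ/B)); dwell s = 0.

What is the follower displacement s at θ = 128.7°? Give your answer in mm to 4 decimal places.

seg 1 [0°–122.7°] dwell: s stays 0.0000
seg 2 [122.7°–157.9°] uniform, h=19: θ=128.7° here. β=6, B=35.2. 19·6/35.2 = 3.2386 → s = 3.2386

3.2386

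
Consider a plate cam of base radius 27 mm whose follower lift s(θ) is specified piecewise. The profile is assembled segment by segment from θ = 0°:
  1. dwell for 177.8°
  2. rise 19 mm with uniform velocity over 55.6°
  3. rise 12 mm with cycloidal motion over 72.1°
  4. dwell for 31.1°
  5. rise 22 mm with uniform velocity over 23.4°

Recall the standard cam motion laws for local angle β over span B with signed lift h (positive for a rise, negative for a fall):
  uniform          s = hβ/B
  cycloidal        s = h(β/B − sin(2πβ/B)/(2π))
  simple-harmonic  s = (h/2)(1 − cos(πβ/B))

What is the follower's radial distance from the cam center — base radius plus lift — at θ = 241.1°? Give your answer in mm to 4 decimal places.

seg 1 [0°–177.8°] dwell: s stays 0.0000
seg 2 [177.8°–233.4°] uniform, h=19: full span → s += 19 → s = 19.0000
seg 3 [233.4°–305.5°] cycloidal, h=12: θ=241.1° here. β=7.7, B=72.1. 12·(0.1068 − sin(2π·0.1068)/(2π)) = 0.0940 → s = 19.0940
radial distance = base radius + s = 27 + 19.0940 = 46.0940

46.0940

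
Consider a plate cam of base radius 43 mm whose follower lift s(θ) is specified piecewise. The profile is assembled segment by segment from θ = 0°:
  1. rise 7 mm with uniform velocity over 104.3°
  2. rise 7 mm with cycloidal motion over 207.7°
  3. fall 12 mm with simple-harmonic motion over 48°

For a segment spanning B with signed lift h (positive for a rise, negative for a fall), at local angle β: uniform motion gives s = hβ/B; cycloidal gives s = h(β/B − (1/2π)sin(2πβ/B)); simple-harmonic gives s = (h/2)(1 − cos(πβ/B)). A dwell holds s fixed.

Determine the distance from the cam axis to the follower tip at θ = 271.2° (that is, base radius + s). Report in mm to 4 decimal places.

seg 1 [0°–104.3°] uniform, h=7: full span → s += 7 → s = 7.0000
seg 2 [104.3°–312°] cycloidal, h=7: θ=271.2° here. β=166.9, B=207.7. 7·(0.8036 − sin(2π·0.8036)/(2π)) = 6.6765 → s = 13.6765
radial distance = base radius + s = 43 + 13.6765 = 56.6765

56.6765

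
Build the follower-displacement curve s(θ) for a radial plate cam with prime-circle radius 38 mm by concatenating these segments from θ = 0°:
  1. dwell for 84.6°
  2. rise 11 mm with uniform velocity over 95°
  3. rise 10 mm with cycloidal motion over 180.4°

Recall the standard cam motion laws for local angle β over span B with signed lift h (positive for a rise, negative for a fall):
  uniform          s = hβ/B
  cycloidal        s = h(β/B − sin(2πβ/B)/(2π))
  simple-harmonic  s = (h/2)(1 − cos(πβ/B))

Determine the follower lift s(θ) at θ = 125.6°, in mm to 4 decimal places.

seg 1 [0°–84.6°] dwell: s stays 0.0000
seg 2 [84.6°–179.6°] uniform, h=11: θ=125.6° here. β=41, B=95. 11·41/95 = 4.7474 → s = 4.7474

4.7474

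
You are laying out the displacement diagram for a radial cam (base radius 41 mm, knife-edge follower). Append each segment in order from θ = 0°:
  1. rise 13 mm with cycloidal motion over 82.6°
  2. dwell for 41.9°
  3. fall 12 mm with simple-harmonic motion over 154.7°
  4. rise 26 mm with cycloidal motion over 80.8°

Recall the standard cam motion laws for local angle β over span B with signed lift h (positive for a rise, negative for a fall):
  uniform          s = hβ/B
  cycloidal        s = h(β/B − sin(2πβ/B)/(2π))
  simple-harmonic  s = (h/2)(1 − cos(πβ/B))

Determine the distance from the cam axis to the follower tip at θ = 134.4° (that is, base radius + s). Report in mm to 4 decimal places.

seg 1 [0°–82.6°] cycloidal, h=13: full span → s += 13 → s = 13.0000
seg 2 [82.6°–124.5°] dwell: s stays 13.0000
seg 3 [124.5°–279.2°] simple-harmonic, h=-12: θ=134.4° here. β=9.9, B=154.7. -12/2·(1 − cos(π·0.0640)) = -0.1209 → s = 12.8791
radial distance = base radius + s = 41 + 12.8791 = 53.8791

53.8791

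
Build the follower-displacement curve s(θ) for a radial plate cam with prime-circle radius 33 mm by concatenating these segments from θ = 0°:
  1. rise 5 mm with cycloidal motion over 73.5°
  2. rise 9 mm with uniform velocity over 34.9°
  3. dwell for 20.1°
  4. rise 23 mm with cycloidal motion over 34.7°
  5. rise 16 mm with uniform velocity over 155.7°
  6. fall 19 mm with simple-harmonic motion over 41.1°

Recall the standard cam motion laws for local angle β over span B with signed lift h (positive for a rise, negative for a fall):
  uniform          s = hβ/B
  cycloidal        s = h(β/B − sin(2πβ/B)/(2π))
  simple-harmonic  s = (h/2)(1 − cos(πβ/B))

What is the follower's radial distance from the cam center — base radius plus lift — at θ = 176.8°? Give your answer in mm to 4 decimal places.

seg 1 [0°–73.5°] cycloidal, h=5: full span → s += 5 → s = 5.0000
seg 2 [73.5°–108.4°] uniform, h=9: full span → s += 9 → s = 14.0000
seg 3 [108.4°–128.5°] dwell: s stays 14.0000
seg 4 [128.5°–163.2°] cycloidal, h=23: full span → s += 23 → s = 37.0000
seg 5 [163.2°–318.9°] uniform, h=16: θ=176.8° here. β=13.6, B=155.7. 16·13.6/155.7 = 1.3976 → s = 38.3976
radial distance = base radius + s = 33 + 38.3976 = 71.3976

71.3976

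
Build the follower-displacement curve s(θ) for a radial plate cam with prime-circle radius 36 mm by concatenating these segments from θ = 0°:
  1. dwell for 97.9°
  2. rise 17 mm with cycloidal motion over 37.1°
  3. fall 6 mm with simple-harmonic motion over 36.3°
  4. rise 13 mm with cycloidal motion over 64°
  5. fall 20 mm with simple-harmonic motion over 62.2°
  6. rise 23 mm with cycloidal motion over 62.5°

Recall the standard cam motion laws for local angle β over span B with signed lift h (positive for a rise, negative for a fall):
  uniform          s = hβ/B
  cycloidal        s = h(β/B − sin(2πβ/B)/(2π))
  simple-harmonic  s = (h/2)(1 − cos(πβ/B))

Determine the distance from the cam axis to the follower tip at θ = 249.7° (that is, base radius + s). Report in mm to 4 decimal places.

seg 1 [0°–97.9°] dwell: s stays 0.0000
seg 2 [97.9°–135°] cycloidal, h=17: full span → s += 17 → s = 17.0000
seg 3 [135°–171.3°] simple-harmonic, h=-6: full span → s += -6 → s = 11.0000
seg 4 [171.3°–235.3°] cycloidal, h=13: full span → s += 13 → s = 24.0000
seg 5 [235.3°–297.5°] simple-harmonic, h=-20: θ=249.7° here. β=14.4, B=62.2. -20/2·(1 − cos(π·0.2315)) = -2.5304 → s = 21.4696
radial distance = base radius + s = 36 + 21.4696 = 57.4696

57.4696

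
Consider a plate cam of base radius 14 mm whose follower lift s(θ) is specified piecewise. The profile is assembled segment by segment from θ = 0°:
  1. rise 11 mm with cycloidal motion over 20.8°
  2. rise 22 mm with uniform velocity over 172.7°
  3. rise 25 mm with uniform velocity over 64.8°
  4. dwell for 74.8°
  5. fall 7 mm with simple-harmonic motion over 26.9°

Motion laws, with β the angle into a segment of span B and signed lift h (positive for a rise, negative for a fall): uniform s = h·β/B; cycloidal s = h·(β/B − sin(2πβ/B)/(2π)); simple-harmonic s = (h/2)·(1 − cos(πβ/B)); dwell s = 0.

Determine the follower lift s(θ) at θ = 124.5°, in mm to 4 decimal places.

seg 1 [0°–20.8°] cycloidal, h=11: full span → s += 11 → s = 11.0000
seg 2 [20.8°–193.5°] uniform, h=22: θ=124.5° here. β=103.7, B=172.7. 22·103.7/172.7 = 13.2102 → s = 24.2102

24.2102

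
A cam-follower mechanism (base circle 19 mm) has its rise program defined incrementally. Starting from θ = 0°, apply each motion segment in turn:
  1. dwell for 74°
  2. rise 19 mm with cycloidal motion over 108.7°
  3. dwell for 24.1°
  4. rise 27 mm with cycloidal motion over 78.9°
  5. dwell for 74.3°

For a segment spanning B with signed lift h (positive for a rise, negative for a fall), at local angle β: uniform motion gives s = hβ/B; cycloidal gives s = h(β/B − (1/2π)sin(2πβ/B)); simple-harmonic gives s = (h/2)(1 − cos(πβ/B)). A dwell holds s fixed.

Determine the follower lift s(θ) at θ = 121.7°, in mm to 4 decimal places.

seg 1 [0°–74°] dwell: s stays 0.0000
seg 2 [74°–182.7°] cycloidal, h=19: θ=121.7° here. β=47.7, B=108.7. 19·(0.4388 − sin(2π·0.4388)/(2π)) = 7.2037 → s = 7.2037

7.2037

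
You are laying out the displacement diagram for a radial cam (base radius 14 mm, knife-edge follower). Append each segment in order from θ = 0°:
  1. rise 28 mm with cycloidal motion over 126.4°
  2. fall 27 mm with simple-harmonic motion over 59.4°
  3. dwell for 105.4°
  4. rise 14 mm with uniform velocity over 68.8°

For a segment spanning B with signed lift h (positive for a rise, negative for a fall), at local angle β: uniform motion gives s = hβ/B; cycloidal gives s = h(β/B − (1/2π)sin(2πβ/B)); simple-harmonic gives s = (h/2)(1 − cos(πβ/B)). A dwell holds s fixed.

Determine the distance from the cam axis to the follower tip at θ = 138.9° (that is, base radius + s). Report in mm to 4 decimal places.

seg 1 [0°–126.4°] cycloidal, h=28: full span → s += 28 → s = 28.0000
seg 2 [126.4°–185.8°] simple-harmonic, h=-27: θ=138.9° here. β=12.5, B=59.4. -27/2·(1 − cos(π·0.2104)) = -2.8443 → s = 25.1557
radial distance = base radius + s = 14 + 25.1557 = 39.1557

39.1557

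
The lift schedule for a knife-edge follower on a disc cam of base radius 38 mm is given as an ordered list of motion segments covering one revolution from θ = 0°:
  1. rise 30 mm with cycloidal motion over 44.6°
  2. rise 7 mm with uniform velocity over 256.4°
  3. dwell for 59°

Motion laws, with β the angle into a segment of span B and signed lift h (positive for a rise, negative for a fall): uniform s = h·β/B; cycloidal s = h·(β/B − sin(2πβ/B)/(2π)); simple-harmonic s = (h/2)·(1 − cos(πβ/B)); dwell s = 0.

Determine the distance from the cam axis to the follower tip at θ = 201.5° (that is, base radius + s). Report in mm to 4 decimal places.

seg 1 [0°–44.6°] cycloidal, h=30: full span → s += 30 → s = 30.0000
seg 2 [44.6°–301°] uniform, h=7: θ=201.5° here. β=156.9, B=256.4. 7·156.9/256.4 = 4.2835 → s = 34.2835
radial distance = base radius + s = 38 + 34.2835 = 72.2835

72.2835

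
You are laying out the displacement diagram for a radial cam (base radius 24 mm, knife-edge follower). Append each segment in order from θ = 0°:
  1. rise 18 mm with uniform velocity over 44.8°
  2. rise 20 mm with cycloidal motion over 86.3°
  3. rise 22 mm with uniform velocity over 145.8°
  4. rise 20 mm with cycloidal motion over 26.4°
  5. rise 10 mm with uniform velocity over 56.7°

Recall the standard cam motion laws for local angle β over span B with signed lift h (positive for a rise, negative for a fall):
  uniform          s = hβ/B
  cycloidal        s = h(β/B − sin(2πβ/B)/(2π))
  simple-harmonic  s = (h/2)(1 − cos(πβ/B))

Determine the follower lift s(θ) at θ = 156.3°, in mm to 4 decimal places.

seg 1 [0°–44.8°] uniform, h=18: full span → s += 18 → s = 18.0000
seg 2 [44.8°–131.1°] cycloidal, h=20: full span → s += 20 → s = 38.0000
seg 3 [131.1°–276.9°] uniform, h=22: θ=156.3° here. β=25.2, B=145.8. 22·25.2/145.8 = 3.8025 → s = 41.8025

41.8025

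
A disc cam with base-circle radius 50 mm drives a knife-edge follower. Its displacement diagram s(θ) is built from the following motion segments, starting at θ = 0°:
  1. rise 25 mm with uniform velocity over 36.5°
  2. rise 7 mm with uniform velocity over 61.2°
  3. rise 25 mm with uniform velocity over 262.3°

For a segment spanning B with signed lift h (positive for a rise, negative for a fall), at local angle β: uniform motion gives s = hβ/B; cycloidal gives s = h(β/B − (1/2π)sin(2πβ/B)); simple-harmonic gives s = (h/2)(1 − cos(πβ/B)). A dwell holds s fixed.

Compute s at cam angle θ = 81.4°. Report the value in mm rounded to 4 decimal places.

seg 1 [0°–36.5°] uniform, h=25: full span → s += 25 → s = 25.0000
seg 2 [36.5°–97.7°] uniform, h=7: θ=81.4° here. β=44.9, B=61.2. 7·44.9/61.2 = 5.1356 → s = 30.1356

30.1356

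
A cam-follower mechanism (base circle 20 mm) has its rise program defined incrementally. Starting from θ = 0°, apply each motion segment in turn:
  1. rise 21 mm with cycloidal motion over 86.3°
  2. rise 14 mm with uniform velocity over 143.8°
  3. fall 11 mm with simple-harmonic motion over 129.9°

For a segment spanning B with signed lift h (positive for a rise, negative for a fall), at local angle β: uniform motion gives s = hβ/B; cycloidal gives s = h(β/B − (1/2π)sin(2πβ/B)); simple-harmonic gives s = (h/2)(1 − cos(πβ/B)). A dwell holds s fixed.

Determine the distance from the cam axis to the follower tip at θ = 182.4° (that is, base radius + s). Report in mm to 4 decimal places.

seg 1 [0°–86.3°] cycloidal, h=21: full span → s += 21 → s = 21.0000
seg 2 [86.3°–230.1°] uniform, h=14: θ=182.4° here. β=96.1, B=143.8. 14·96.1/143.8 = 9.3561 → s = 30.3561
radial distance = base radius + s = 20 + 30.3561 = 50.3561

50.3561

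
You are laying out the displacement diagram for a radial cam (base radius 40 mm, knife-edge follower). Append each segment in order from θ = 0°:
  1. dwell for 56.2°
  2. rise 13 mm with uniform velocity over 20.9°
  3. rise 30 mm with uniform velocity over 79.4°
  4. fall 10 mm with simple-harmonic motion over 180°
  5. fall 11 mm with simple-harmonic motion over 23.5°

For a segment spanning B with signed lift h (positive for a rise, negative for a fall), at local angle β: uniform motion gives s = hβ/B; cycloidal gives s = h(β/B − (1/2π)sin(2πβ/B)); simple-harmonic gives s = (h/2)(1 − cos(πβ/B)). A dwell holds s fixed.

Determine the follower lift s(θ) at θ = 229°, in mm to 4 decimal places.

seg 1 [0°–56.2°] dwell: s stays 0.0000
seg 2 [56.2°–77.1°] uniform, h=13: full span → s += 13 → s = 13.0000
seg 3 [77.1°–156.5°] uniform, h=30: full span → s += 30 → s = 43.0000
seg 4 [156.5°–336.5°] simple-harmonic, h=-10: θ=229° here. β=72.5, B=180. -10/2·(1 − cos(π·0.4028)) = -3.4965 → s = 39.5035

39.5035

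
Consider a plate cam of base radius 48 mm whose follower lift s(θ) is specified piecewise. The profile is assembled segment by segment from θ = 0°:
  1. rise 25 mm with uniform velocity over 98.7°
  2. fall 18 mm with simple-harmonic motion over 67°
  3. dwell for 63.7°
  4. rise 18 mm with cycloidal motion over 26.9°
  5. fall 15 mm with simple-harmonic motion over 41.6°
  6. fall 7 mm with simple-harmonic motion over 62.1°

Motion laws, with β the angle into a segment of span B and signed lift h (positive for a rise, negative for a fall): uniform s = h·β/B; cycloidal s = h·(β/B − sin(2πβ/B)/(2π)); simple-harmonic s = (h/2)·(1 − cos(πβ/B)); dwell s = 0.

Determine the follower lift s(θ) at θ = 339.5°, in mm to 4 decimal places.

seg 1 [0°–98.7°] uniform, h=25: full span → s += 25 → s = 25.0000
seg 2 [98.7°–165.7°] simple-harmonic, h=-18: full span → s += -18 → s = 7.0000
seg 3 [165.7°–229.4°] dwell: s stays 7.0000
seg 4 [229.4°–256.3°] cycloidal, h=18: full span → s += 18 → s = 25.0000
seg 5 [256.3°–297.9°] simple-harmonic, h=-15: full span → s += -15 → s = 10.0000
seg 6 [297.9°–360°] simple-harmonic, h=-7: θ=339.5° here. β=41.6, B=62.1. -7/2·(1 − cos(π·0.6699)) = -5.2806 → s = 4.7194

4.7194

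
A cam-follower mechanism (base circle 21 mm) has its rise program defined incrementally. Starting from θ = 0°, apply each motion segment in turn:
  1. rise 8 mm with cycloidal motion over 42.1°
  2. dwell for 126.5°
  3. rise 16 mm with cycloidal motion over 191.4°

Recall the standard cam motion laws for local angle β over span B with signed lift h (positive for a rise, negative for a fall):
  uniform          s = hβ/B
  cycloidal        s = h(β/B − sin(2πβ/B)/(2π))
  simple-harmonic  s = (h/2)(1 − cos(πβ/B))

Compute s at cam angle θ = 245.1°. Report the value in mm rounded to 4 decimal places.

seg 1 [0°–42.1°] cycloidal, h=8: full span → s += 8 → s = 8.0000
seg 2 [42.1°–168.6°] dwell: s stays 8.0000
seg 3 [168.6°–360°] cycloidal, h=16: θ=245.1° here. β=76.5, B=191.4. 16·(0.3997 − sin(2π·0.3997)/(2π)) = 4.8941 → s = 12.8941

12.8941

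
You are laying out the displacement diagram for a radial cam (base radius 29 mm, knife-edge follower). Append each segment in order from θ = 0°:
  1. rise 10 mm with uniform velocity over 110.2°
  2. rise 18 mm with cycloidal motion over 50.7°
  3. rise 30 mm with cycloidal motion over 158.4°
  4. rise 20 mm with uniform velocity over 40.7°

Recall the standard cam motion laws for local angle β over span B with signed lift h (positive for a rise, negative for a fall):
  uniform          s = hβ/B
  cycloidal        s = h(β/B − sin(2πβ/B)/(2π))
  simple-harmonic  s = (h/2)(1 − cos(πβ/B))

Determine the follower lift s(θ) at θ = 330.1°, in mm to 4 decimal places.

seg 1 [0°–110.2°] uniform, h=10: full span → s += 10 → s = 10.0000
seg 2 [110.2°–160.9°] cycloidal, h=18: full span → s += 18 → s = 28.0000
seg 3 [160.9°–319.3°] cycloidal, h=30: full span → s += 30 → s = 58.0000
seg 4 [319.3°–360°] uniform, h=20: θ=330.1° here. β=10.8, B=40.7. 20·10.8/40.7 = 5.3071 → s = 63.3071

63.3071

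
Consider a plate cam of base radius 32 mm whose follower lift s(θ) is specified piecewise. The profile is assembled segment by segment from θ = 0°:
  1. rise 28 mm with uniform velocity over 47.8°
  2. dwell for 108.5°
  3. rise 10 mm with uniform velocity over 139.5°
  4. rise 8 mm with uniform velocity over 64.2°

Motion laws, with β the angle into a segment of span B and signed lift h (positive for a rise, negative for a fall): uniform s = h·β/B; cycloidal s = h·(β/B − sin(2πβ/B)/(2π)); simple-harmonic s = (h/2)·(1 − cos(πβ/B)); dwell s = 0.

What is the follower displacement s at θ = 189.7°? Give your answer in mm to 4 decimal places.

seg 1 [0°–47.8°] uniform, h=28: full span → s += 28 → s = 28.0000
seg 2 [47.8°–156.3°] dwell: s stays 28.0000
seg 3 [156.3°–295.8°] uniform, h=10: θ=189.7° here. β=33.4, B=139.5. 10·33.4/139.5 = 2.3943 → s = 30.3943

30.3943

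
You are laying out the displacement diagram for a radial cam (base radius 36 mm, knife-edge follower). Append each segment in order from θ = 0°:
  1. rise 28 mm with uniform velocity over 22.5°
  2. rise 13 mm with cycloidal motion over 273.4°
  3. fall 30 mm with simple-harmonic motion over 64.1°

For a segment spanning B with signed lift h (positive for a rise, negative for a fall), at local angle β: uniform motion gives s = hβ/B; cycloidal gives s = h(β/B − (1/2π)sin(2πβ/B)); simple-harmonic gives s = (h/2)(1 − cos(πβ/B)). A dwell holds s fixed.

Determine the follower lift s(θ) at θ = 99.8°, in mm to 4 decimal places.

seg 1 [0°–22.5°] uniform, h=28: full span → s += 28 → s = 28.0000
seg 2 [22.5°–295.9°] cycloidal, h=13: θ=99.8° here. β=77.3, B=273.4. 13·(0.2827 − sin(2π·0.2827)/(2π)) = 1.6502 → s = 29.6502

29.6502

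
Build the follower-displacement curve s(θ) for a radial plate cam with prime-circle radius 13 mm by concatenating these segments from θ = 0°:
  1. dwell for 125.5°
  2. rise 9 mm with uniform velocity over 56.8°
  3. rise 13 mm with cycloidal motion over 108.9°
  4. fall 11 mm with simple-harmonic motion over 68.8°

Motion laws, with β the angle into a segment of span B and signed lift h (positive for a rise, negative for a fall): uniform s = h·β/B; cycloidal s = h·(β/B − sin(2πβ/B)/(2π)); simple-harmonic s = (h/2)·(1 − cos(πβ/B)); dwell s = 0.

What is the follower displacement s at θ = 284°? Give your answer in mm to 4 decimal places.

seg 1 [0°–125.5°] dwell: s stays 0.0000
seg 2 [125.5°–182.3°] uniform, h=9: full span → s += 9 → s = 9.0000
seg 3 [182.3°–291.2°] cycloidal, h=13: θ=284° here. β=101.7, B=108.9. 13·(0.9339 − sin(2π·0.9339)/(2π)) = 12.9755 → s = 21.9755

21.9755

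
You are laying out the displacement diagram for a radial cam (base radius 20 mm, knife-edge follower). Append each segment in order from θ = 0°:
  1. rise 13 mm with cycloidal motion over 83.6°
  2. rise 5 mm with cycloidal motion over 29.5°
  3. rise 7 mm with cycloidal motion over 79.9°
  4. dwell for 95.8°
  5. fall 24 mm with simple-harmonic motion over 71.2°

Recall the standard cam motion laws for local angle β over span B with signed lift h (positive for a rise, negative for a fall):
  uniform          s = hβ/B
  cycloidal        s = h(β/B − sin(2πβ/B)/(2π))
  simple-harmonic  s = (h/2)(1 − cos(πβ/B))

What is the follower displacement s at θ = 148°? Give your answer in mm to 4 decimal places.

seg 1 [0°–83.6°] cycloidal, h=13: full span → s += 13 → s = 13.0000
seg 2 [83.6°–113.1°] cycloidal, h=5: full span → s += 5 → s = 18.0000
seg 3 [113.1°–193°] cycloidal, h=7: θ=148° here. β=34.9, B=79.9. 7·(0.4368 − sin(2π·0.4368)/(2π)) = 2.6267 → s = 20.6267

20.6267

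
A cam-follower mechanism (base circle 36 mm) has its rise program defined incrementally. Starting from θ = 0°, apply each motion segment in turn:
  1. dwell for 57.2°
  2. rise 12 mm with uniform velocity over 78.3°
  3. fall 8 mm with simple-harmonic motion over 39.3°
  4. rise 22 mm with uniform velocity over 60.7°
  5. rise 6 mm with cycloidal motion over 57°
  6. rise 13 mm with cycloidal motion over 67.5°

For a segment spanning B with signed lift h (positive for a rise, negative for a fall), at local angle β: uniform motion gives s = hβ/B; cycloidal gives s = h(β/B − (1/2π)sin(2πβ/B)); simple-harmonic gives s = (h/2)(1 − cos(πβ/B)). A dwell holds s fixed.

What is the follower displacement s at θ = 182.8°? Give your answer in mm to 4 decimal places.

seg 1 [0°–57.2°] dwell: s stays 0.0000
seg 2 [57.2°–135.5°] uniform, h=12: full span → s += 12 → s = 12.0000
seg 3 [135.5°–174.8°] simple-harmonic, h=-8: full span → s += -8 → s = 4.0000
seg 4 [174.8°–235.5°] uniform, h=22: θ=182.8° here. β=8, B=60.7. 22·8/60.7 = 2.8995 → s = 6.8995

6.8995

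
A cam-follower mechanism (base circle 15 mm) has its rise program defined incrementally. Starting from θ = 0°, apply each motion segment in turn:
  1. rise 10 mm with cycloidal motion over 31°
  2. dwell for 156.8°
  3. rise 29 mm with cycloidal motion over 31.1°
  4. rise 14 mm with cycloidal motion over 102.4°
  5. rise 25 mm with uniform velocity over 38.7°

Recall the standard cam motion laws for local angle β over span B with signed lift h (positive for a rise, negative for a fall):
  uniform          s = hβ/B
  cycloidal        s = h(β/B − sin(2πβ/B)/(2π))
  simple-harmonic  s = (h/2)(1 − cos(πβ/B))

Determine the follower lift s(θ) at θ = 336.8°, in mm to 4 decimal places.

seg 1 [0°–31°] cycloidal, h=10: full span → s += 10 → s = 10.0000
seg 2 [31°–187.8°] dwell: s stays 10.0000
seg 3 [187.8°–218.9°] cycloidal, h=29: full span → s += 29 → s = 39.0000
seg 4 [218.9°–321.3°] cycloidal, h=14: full span → s += 14 → s = 53.0000
seg 5 [321.3°–360°] uniform, h=25: θ=336.8° here. β=15.5, B=38.7. 25·15.5/38.7 = 10.0129 → s = 63.0129

63.0129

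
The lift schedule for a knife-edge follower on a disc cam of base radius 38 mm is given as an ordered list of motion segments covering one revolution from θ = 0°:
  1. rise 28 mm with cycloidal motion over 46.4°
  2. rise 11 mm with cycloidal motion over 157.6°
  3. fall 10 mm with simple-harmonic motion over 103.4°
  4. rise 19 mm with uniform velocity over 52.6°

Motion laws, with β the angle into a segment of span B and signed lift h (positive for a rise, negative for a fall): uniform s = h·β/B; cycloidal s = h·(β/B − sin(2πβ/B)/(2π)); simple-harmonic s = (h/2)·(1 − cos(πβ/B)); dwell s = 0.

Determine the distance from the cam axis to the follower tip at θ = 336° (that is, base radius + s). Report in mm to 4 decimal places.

seg 1 [0°–46.4°] cycloidal, h=28: full span → s += 28 → s = 28.0000
seg 2 [46.4°–204°] cycloidal, h=11: full span → s += 11 → s = 39.0000
seg 3 [204°–307.4°] simple-harmonic, h=-10: full span → s += -10 → s = 29.0000
seg 4 [307.4°–360°] uniform, h=19: θ=336° here. β=28.6, B=52.6. 19·28.6/52.6 = 10.3308 → s = 39.3308
radial distance = base radius + s = 38 + 39.3308 = 77.3308

77.3308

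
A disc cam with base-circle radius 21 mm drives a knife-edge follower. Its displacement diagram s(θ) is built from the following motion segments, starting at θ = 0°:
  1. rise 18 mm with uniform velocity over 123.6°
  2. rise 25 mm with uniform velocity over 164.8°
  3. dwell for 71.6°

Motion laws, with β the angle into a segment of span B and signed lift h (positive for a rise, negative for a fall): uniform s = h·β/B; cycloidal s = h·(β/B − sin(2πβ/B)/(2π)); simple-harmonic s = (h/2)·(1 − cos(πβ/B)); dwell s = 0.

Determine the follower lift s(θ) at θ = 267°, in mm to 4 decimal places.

seg 1 [0°–123.6°] uniform, h=18: full span → s += 18 → s = 18.0000
seg 2 [123.6°–288.4°] uniform, h=25: θ=267° here. β=143.4, B=164.8. 25·143.4/164.8 = 21.7536 → s = 39.7536

39.7536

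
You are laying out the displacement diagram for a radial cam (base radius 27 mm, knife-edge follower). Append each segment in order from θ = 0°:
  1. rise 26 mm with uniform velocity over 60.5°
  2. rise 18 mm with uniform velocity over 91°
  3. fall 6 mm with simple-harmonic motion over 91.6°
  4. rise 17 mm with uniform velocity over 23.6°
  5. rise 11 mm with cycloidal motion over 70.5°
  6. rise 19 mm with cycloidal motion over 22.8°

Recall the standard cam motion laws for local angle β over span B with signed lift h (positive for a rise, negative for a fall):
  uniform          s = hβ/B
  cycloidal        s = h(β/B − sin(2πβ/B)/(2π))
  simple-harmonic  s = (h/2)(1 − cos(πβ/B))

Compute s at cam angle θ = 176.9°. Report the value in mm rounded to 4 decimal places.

seg 1 [0°–60.5°] uniform, h=26: full span → s += 26 → s = 26.0000
seg 2 [60.5°–151.5°] uniform, h=18: full span → s += 18 → s = 44.0000
seg 3 [151.5°–243.1°] simple-harmonic, h=-6: θ=176.9° here. β=25.4, B=91.6. -6/2·(1 − cos(π·0.2773)) = -1.0681 → s = 42.9319

42.9319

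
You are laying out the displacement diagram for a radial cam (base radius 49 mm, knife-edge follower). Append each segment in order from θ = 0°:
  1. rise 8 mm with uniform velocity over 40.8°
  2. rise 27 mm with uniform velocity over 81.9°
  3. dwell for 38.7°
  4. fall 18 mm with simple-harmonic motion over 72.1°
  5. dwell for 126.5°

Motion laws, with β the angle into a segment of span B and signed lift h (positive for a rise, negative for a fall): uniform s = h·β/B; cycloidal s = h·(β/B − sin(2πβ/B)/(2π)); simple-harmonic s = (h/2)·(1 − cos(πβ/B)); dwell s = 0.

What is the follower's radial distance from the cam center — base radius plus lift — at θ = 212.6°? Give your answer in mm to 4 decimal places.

seg 1 [0°–40.8°] uniform, h=8: full span → s += 8 → s = 8.0000
seg 2 [40.8°–122.7°] uniform, h=27: full span → s += 27 → s = 35.0000
seg 3 [122.7°–161.4°] dwell: s stays 35.0000
seg 4 [161.4°–233.5°] simple-harmonic, h=-18: θ=212.6° here. β=51.2, B=72.1. -18/2·(1 − cos(π·0.7101)) = -14.5190 → s = 20.4810
radial distance = base radius + s = 49 + 20.4810 = 69.4810

69.4810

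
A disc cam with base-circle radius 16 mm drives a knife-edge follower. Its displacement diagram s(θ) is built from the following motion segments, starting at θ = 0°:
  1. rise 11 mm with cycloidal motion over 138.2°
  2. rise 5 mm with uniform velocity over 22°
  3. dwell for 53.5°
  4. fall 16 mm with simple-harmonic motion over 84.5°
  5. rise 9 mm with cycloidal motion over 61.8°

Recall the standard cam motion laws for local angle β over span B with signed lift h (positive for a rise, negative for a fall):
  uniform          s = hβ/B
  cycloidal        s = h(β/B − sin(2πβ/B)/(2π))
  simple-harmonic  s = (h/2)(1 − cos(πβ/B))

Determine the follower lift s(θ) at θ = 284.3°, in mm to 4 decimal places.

seg 1 [0°–138.2°] cycloidal, h=11: full span → s += 11 → s = 11.0000
seg 2 [138.2°–160.2°] uniform, h=5: full span → s += 5 → s = 16.0000
seg 3 [160.2°–213.7°] dwell: s stays 16.0000
seg 4 [213.7°–298.2°] simple-harmonic, h=-16: θ=284.3° here. β=70.6, B=84.5. -16/2·(1 − cos(π·0.8355)) = -14.9553 → s = 1.0447

1.0447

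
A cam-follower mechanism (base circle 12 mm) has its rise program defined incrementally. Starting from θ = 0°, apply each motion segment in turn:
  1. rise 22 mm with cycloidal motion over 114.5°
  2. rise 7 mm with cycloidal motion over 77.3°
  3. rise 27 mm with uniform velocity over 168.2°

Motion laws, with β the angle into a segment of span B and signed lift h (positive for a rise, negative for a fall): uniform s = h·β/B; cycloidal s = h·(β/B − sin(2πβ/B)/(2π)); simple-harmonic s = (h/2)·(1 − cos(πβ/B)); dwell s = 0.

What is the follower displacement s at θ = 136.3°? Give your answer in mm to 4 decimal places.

seg 1 [0°–114.5°] cycloidal, h=22: full span → s += 22 → s = 22.0000
seg 2 [114.5°–191.8°] cycloidal, h=7: θ=136.3° here. β=21.8, B=77.3. 7·(0.2820 − sin(2π·0.2820)/(2π)) = 0.8825 → s = 22.8825

22.8825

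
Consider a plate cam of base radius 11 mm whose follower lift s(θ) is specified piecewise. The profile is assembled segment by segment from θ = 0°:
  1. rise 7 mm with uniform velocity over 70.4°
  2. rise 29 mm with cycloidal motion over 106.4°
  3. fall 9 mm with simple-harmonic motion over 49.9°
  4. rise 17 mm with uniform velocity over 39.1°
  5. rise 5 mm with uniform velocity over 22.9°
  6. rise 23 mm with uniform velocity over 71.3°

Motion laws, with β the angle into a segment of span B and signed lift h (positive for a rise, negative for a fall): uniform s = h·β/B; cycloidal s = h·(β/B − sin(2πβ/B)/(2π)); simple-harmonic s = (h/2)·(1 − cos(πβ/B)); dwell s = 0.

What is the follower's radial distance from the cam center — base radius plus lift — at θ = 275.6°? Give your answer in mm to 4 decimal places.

seg 1 [0°–70.4°] uniform, h=7: full span → s += 7 → s = 7.0000
seg 2 [70.4°–176.8°] cycloidal, h=29: full span → s += 29 → s = 36.0000
seg 3 [176.8°–226.7°] simple-harmonic, h=-9: full span → s += -9 → s = 27.0000
seg 4 [226.7°–265.8°] uniform, h=17: full span → s += 17 → s = 44.0000
seg 5 [265.8°–288.7°] uniform, h=5: θ=275.6° here. β=9.8, B=22.9. 5·9.8/22.9 = 2.1397 → s = 46.1397
radial distance = base radius + s = 11 + 46.1397 = 57.1397

57.1397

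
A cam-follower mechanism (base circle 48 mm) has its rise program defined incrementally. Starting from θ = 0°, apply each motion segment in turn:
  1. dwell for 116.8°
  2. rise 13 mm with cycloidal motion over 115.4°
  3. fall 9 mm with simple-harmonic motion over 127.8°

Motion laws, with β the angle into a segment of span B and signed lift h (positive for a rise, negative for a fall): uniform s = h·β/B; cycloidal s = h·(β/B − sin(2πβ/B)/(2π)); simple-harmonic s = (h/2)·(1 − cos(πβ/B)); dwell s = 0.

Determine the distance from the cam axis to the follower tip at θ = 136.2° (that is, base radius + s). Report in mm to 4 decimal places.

seg 1 [0°–116.8°] dwell: s stays 0.0000
seg 2 [116.8°–232.2°] cycloidal, h=13: θ=136.2° here. β=19.4, B=115.4. 13·(0.1681 − sin(2π·0.1681)/(2π)) = 0.3843 → s = 0.3843
radial distance = base radius + s = 48 + 0.3843 = 48.3843

48.3843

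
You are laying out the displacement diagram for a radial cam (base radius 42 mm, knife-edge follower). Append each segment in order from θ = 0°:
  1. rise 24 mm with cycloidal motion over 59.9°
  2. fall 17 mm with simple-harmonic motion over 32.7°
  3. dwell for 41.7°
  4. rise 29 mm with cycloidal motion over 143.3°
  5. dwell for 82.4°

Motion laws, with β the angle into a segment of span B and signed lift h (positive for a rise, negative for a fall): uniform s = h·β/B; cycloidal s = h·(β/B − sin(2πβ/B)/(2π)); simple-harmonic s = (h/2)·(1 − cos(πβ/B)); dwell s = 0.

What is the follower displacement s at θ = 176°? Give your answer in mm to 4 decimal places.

seg 1 [0°–59.9°] cycloidal, h=24: full span → s += 24 → s = 24.0000
seg 2 [59.9°–92.6°] simple-harmonic, h=-17: full span → s += -17 → s = 7.0000
seg 3 [92.6°–134.3°] dwell: s stays 7.0000
seg 4 [134.3°–277.6°] cycloidal, h=29: θ=176° here. β=41.7, B=143.3. 29·(0.2910 − sin(2π·0.2910)/(2π)) = 3.9757 → s = 10.9757

10.9757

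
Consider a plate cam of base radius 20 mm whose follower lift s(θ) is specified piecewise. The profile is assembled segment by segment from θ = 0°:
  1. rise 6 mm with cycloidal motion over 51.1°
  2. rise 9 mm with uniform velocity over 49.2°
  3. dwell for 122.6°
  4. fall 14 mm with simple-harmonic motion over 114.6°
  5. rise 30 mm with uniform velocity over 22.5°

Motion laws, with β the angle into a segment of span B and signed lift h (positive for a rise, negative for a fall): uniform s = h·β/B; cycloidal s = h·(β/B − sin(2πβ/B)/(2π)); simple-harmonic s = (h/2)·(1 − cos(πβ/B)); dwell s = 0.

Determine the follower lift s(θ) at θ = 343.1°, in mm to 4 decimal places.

seg 1 [0°–51.1°] cycloidal, h=6: full span → s += 6 → s = 6.0000
seg 2 [51.1°–100.3°] uniform, h=9: full span → s += 9 → s = 15.0000
seg 3 [100.3°–222.9°] dwell: s stays 15.0000
seg 4 [222.9°–337.5°] simple-harmonic, h=-14: full span → s += -14 → s = 1.0000
seg 5 [337.5°–360°] uniform, h=30: θ=343.1° here. β=5.6, B=22.5. 30·5.6/22.5 = 7.4667 → s = 8.4667

8.4667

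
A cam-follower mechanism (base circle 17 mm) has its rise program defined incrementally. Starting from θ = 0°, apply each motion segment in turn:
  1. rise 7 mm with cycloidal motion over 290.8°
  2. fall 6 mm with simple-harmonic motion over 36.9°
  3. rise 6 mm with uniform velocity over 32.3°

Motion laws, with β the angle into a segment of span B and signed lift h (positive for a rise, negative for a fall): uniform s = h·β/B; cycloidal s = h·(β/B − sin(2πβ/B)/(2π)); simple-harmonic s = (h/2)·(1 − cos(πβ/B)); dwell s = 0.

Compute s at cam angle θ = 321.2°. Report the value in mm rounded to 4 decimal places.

seg 1 [0°–290.8°] cycloidal, h=7: full span → s += 7 → s = 7.0000
seg 2 [290.8°–327.7°] simple-harmonic, h=-6: θ=321.2° here. β=30.4, B=36.9. -6/2·(1 − cos(π·0.8238)) = -5.5522 → s = 1.4478

1.4478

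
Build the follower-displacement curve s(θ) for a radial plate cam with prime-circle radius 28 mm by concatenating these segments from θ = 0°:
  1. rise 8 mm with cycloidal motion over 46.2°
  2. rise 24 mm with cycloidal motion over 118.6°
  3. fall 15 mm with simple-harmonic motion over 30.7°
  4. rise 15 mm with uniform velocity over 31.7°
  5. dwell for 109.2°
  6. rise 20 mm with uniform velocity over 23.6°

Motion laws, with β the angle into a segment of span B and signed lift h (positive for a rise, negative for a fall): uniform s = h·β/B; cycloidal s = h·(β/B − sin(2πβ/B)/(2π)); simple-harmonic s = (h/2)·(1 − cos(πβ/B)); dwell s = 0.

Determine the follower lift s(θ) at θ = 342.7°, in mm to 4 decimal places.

seg 1 [0°–46.2°] cycloidal, h=8: full span → s += 8 → s = 8.0000
seg 2 [46.2°–164.8°] cycloidal, h=24: full span → s += 24 → s = 32.0000
seg 3 [164.8°–195.5°] simple-harmonic, h=-15: full span → s += -15 → s = 17.0000
seg 4 [195.5°–227.2°] uniform, h=15: full span → s += 15 → s = 32.0000
seg 5 [227.2°–336.4°] dwell: s stays 32.0000
seg 6 [336.4°–360°] uniform, h=20: θ=342.7° here. β=6.3, B=23.6. 20·6.3/23.6 = 5.3390 → s = 37.3390

37.3390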